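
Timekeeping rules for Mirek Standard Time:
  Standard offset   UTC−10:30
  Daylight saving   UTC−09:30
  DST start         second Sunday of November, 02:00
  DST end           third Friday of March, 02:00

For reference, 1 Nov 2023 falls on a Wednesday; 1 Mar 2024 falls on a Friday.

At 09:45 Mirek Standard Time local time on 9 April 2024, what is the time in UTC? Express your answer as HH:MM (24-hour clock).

20:15

1 November 2023 is a Wednesday, so the first Sunday is November 5 and the second is November 12.
1 March 2024 is a Friday, so the first Friday is March 1 and the third is March 15.
Daylight saving runs 12 November 2023 – 15 March 2024; 9 April 2024 is outside that window, so Mirek Standard Time is on standard time at UTC−10:30.
09:45 local + 10h30m = 20:15 UTC.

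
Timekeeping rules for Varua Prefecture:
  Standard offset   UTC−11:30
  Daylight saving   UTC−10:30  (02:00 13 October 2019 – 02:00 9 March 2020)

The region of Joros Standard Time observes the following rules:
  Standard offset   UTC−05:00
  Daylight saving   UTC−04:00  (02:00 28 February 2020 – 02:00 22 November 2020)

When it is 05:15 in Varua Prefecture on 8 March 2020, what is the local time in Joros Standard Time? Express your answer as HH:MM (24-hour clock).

8 March 2020 falls between 13 October 2019 and 9 March 2020, so daylight saving is in effect and Varua Prefecture is at UTC−10:30.
05:15 Varua Prefecture + 10h30m = 15:45 UTC.
At the standard offset (UTC−05:00), 15:45 UTC − 5h = 10:45 Joros Standard Time standard time.
Daylight saving runs 28 February – 22 November; the standard-time date in Joros Standard Time, 8 March 2020, is inside that window, so Joros Standard Time is at UTC−04:00.
15:45 UTC − 4h = 11:45 Joros Standard Time.

11:45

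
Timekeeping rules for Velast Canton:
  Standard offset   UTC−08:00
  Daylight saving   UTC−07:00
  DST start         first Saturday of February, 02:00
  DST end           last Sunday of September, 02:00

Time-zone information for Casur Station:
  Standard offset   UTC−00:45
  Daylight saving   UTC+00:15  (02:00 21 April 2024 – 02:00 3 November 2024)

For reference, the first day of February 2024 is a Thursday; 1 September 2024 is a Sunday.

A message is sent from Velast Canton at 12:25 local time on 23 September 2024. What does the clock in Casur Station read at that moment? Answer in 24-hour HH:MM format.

1 February 2024 is a Thursday, so the first Saturday is February 3.
1 September 2024 is a Sunday, so Sundays fall on 1, 8, 15, 22, 29; the last is September 29.
23 September 2024 lies within the daylight-saving period (3 February – 29 September), so Velast Canton is on daylight time, UTC−07:00.
12:25 Velast Canton + 7h = 19:25 UTC.
At the standard offset (UTC−00:45), 19:25 UTC − 0h45m = 18:40 Casur Station standard time.
The standard-time date in Casur Station, 23 September 2024, lies within the daylight-saving period (21 April – 3 November), so Casur Station is on daylight time, UTC+00:15.
19:25 UTC + 0h15m = 19:40 Casur Station.

19:40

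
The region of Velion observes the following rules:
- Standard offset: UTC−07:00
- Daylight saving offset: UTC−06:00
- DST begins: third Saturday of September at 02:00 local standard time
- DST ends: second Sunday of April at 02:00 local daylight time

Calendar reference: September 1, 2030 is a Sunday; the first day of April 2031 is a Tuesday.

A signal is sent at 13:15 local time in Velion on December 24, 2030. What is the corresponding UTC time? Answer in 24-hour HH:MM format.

1 September 2030 is a Sunday, so the first Saturday is September 7 and the third is September 21.
1 April 2031 is a Tuesday, so the first Sunday is April 6 and the second is April 13.
December 24, 2030 falls between 21 September 2030 and 13 April 2031, so daylight saving is in effect and Velion is at UTC−06:00.
13:15 local + 6h = 19:15 UTC.

19:15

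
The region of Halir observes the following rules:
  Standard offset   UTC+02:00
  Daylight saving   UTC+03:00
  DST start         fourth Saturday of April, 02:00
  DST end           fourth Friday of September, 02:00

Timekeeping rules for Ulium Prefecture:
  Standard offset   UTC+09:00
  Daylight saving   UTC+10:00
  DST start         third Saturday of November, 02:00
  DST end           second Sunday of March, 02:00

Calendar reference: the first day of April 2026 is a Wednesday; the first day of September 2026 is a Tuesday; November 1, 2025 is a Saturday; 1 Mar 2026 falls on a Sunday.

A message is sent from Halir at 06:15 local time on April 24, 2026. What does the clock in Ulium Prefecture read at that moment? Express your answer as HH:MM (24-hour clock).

13:15

1 April 2026 is a Wednesday, so the first Saturday is April 4 and the fourth is April 25.
1 September 2026 is a Tuesday, so the first Friday is September 4 and the fourth is September 25.
April 24, 2026 does not fall between 25 April and 25 September, so daylight saving is not in effect and Halir is at UTC+02:00.
06:15 Halir − 2h = 04:15 UTC.
1 November 2025 is a Saturday, so the first Saturday is November 1 and the third is November 15.
1 March 2026 is a Sunday, so the first Sunday is March 1 and the second is March 8.
At the standard offset (UTC+09:00), 04:15 UTC + 9h = 13:15 Ulium Prefecture standard time.
The standard-time date in Ulium Prefecture, April 24, 2026, does not fall between 15 November 2025 and 8 March 2026, so daylight saving is not in effect and Ulium Prefecture is at UTC+09:00.
04:15 UTC + 9h = 13:15 Ulium Prefecture.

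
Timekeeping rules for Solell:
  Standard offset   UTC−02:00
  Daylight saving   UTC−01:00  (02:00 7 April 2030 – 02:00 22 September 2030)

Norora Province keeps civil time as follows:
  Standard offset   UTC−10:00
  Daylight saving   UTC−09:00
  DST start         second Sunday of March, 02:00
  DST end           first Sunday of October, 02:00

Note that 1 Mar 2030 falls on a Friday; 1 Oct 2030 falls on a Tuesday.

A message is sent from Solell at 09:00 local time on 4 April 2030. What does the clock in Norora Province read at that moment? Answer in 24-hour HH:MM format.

02:00

4 April 2030 does not fall between 7 April and 22 September, so daylight saving is not in effect and Solell is at UTC−02:00.
09:00 Solell + 2h = 11:00 UTC.
1 March 2030 is a Friday, so the first Sunday is March 3 and the second is March 10.
1 October 2030 is a Tuesday, so the first Sunday is October 6.
At the standard offset (UTC−10:00), 11:00 UTC − 10h = 01:00 Norora Province standard time.
The standard-time date in Norora Province, 4 April 2030, lies within the daylight-saving period (10 March – 6 October), so Norora Province is on daylight time, UTC−09:00.
11:00 UTC − 9h = 02:00 Norora Province.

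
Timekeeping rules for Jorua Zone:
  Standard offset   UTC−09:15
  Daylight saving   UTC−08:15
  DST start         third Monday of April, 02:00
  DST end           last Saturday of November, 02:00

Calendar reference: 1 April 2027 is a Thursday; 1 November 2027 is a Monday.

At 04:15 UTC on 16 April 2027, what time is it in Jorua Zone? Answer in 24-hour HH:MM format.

19:00

1 April 2027 is a Thursday, so the first Monday is April 5 and the third is April 19.
1 November 2027 is a Monday, so Saturdays fall on 6, 13, 20, 27; the last is November 27.
At the standard offset (UTC−09:15), 04:15 UTC − 9h15m = 19:00 Jorua Zone standard time (rolling into the previous day, 15 April 2027).
Daylight saving runs 19 April – 27 November; the standard-time date in Jorua Zone, 15 April 2027, is outside that window, so Jorua Zone is on standard time at UTC−09:15.
04:15 UTC − 9h15m = 19:00 local (rolling into the previous day, 15 April 2027).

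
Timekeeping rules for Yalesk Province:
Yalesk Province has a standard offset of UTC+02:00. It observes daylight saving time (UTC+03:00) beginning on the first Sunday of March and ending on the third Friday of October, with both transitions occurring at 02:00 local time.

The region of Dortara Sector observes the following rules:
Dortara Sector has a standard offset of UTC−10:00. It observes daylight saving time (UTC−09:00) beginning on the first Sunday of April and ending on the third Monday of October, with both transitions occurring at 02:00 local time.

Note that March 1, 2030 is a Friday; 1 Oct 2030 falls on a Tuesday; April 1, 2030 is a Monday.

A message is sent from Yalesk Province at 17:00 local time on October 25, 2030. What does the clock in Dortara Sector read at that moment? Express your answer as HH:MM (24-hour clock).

1 March 2030 is a Friday, so the first Sunday is March 3.
1 October 2030 is a Tuesday, so the first Friday is October 4 and the third is October 18.
October 25, 2030 is outside the daylight-saving period (3 March – 18 October), so Yalesk Province is on standard time, UTC+02:00.
17:00 Yalesk Province − 2h = 15:00 UTC.
1 April 2030 is a Monday, so the first Sunday is April 7.
1 October 2030 is a Tuesday, so the first Monday is October 7 and the third is October 21.
At the standard offset (UTC−10:00), 15:00 UTC − 10h = 05:00 Dortara Sector standard time.
Daylight saving runs 7 April – 21 October; the standard-time date in Dortara Sector, October 25, 2030, is outside that window, so Dortara Sector is on standard time at UTC−10:00.
15:00 UTC − 10h = 05:00 Dortara Sector.

05:00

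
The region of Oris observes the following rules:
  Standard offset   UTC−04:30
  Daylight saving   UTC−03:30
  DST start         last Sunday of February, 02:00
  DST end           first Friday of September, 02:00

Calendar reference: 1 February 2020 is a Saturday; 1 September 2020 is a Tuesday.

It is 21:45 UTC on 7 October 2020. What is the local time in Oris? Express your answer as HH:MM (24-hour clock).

17:15

1 February 2020 is a Saturday, so Sundays fall on 2, 9, 16, 23; the last is February 23.
1 September 2020 is a Tuesday, so the first Friday is September 4.
At the standard offset (UTC−04:30), 21:45 UTC − 4h30m = 17:15 Oris standard time.
Daylight saving runs 23 February – 4 September; the standard-time date in Oris, 7 October 2020, is outside that window, so Oris is on standard time at UTC−04:30.
21:45 UTC − 4h30m = 17:15 local.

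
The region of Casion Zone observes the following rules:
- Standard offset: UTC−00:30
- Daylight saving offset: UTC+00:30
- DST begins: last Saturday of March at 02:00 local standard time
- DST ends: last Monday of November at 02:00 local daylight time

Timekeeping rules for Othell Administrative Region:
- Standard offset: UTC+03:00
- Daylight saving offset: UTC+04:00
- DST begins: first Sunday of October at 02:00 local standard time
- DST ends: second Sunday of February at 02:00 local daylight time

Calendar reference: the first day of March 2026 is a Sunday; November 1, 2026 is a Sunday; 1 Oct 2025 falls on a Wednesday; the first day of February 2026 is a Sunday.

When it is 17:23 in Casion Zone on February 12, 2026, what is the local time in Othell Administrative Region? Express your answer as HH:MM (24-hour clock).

20:53

1 March 2026 is a Sunday, so Saturdays fall on 7, 14, 21, 28; the last is March 28.
1 November 2026 is a Sunday, so Mondays fall on 2, 9, 16, 23, 30; the last is November 30.
Daylight saving runs 28 March – 30 November; February 12, 2026 is outside that window, so Casion Zone is on standard time at UTC−00:30.
17:23 Casion Zone + 0h30m = 17:53 UTC.
1 October 2025 is a Wednesday, so the first Sunday is October 5.
1 February 2026 is a Sunday, so the first Sunday is February 1 and the second is February 8.
At the standard offset (UTC+03:00), 17:53 UTC + 3h = 20:53 Othell Administrative Region standard time.
The standard-time date in Othell Administrative Region, February 12, 2026, is outside the daylight-saving period (5 October 2025 – 8 February 2026), so Othell Administrative Region is on standard time, UTC+03:00.
17:53 UTC + 3h = 20:53 Othell Administrative Region.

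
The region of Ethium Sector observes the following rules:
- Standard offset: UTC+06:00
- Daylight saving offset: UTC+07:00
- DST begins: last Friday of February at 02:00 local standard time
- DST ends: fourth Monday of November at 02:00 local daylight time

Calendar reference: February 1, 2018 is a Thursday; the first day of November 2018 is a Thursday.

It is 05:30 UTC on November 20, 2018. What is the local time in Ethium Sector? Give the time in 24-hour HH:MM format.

1 February 2018 is a Thursday, so Fridays fall on 2, 9, 16, 23; the last is February 23.
1 November 2018 is a Thursday, so the first Monday is November 5 and the fourth is November 26.
At the standard offset (UTC+06:00), 05:30 UTC + 6h = 11:30 Ethium Sector standard time.
The standard-time date in Ethium Sector, November 20, 2018, falls between 23 February and 26 November, so daylight saving is in effect and Ethium Sector is at UTC+07:00.
05:30 UTC + 7h = 12:30 local.

12:30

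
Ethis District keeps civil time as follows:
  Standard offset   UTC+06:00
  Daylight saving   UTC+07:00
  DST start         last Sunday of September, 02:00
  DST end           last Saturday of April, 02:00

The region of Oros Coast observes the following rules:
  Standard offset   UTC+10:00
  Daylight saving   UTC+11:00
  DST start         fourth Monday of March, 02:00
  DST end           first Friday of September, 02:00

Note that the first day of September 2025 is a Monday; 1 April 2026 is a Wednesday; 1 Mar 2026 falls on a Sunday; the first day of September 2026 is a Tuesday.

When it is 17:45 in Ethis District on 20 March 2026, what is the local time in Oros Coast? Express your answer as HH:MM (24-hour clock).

20:45

1 September 2025 is a Monday, so Sundays fall on 7, 14, 21, 28; the last is September 28.
1 April 2026 is a Wednesday, so Saturdays fall on 4, 11, 18, 25; the last is April 25.
20 March 2026 lies within the daylight-saving period (28 September 2025 – 25 April 2026), so Ethis District is on daylight time, UTC+07:00.
17:45 Ethis District − 7h = 10:45 UTC.
1 March 2026 is a Sunday, so the first Monday is March 2 and the fourth is March 23.
1 September 2026 is a Tuesday, so the first Friday is September 4.
At the standard offset (UTC+10:00), 10:45 UTC + 10h = 20:45 Oros Coast standard time.
The standard-time date in Oros Coast, 20 March 2026, does not fall between 23 March and 4 September, so daylight saving is not in effect and Oros Coast is at UTC+10:00.
10:45 UTC + 10h = 20:45 Oros Coast.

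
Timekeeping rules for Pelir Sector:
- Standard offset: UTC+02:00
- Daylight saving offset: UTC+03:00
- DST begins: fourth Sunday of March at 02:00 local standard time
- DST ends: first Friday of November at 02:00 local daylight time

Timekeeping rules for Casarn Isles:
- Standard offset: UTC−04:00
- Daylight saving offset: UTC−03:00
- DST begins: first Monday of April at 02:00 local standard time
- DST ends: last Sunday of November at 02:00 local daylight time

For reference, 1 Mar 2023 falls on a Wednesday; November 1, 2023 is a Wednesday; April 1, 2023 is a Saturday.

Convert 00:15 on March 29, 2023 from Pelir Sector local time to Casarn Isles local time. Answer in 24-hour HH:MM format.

1 March 2023 is a Wednesday, so the first Sunday is March 5 and the fourth is March 26.
1 November 2023 is a Wednesday, so the first Friday is November 3.
March 29, 2023 falls between 26 March and 3 November, so daylight saving is in effect and Pelir Sector is at UTC+03:00.
00:15 Pelir Sector − 3h = 21:15 UTC (rolling into the previous day, 28 March 2023).
1 April 2023 is a Saturday, so the first Monday is April 3.
1 November 2023 is a Wednesday, so Sundays fall on 5, 12, 19, 26; the last is November 26.
At the standard offset (UTC−04:00), 21:15 UTC − 4h = 17:15 Casarn Isles standard time.
The standard-time date in Casarn Isles, March 28, 2023, is outside the daylight-saving period (3 April – 26 November), so Casarn Isles is on standard time, UTC−04:00.
21:15 UTC − 4h = 17:15 Casarn Isles.

17:15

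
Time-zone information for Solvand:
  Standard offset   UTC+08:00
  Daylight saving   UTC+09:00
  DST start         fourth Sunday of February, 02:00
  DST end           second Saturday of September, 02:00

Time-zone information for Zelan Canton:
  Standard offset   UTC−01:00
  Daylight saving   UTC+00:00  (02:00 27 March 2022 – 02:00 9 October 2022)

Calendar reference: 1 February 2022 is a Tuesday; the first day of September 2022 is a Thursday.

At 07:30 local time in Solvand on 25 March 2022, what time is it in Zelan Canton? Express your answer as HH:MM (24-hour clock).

21:30

1 February 2022 is a Tuesday, so the first Sunday is February 6 and the fourth is February 27.
1 September 2022 is a Thursday, so the first Saturday is September 3 and the second is September 10.
25 March 2022 lies within the daylight-saving period (27 February – 10 September), so Solvand is on daylight time, UTC+09:00.
07:30 Solvand − 9h = 22:30 UTC (rolling into the previous day, 24 March 2022).
At the standard offset (UTC−01:00), 22:30 UTC − 1h = 21:30 Zelan Canton standard time.
The standard-time date in Zelan Canton, 24 March 2022, does not fall between 27 March and 9 October, so daylight saving is not in effect and Zelan Canton is at UTC−01:00.
22:30 UTC − 1h = 21:30 Zelan Canton.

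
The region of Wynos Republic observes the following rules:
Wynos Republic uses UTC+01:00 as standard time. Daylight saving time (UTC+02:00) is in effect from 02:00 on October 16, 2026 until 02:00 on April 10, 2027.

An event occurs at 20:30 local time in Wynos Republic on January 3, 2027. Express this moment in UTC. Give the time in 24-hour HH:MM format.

18:30

January 3, 2027 falls between 16 October 2026 and 10 April 2027, so daylight saving is in effect and Wynos Republic is at UTC+02:00.
20:30 local − 2h = 18:30 UTC.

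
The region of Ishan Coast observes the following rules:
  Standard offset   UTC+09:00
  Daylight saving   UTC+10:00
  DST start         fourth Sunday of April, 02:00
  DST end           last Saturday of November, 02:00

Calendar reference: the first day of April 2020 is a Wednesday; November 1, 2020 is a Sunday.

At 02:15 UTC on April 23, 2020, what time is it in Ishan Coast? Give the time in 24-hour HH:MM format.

1 April 2020 is a Wednesday, so the first Sunday is April 5 and the fourth is April 26.
1 November 2020 is a Sunday, so Saturdays fall on 7, 14, 21, 28; the last is November 28.
At the standard offset (UTC+09:00), 02:15 UTC + 9h = 11:15 Ishan Coast standard time.
The standard-time date in Ishan Coast, April 23, 2020, does not fall between 26 April and 28 November, so daylight saving is not in effect and Ishan Coast is at UTC+09:00.
02:15 UTC + 9h = 11:15 local.

11:15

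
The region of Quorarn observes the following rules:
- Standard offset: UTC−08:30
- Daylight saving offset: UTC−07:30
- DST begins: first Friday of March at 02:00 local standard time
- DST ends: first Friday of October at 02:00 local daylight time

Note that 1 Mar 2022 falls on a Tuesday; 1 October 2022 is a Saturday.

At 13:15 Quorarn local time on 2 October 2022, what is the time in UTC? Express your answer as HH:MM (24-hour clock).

1 March 2022 is a Tuesday, so the first Friday is March 4.
1 October 2022 is a Saturday, so the first Friday is October 7.
2 October 2022 lies within the daylight-saving period (4 March – 7 October), so Quorarn is on daylight time, UTC−07:30.
13:15 local + 7h30m = 20:45 UTC.

20:45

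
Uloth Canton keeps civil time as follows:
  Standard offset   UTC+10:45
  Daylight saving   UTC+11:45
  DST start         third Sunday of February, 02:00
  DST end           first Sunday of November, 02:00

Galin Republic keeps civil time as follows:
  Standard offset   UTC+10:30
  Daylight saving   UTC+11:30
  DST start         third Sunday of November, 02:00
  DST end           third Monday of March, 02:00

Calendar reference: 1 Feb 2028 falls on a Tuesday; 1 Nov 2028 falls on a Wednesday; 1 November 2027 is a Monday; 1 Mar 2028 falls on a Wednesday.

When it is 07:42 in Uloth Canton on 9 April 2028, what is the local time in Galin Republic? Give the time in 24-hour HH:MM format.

06:27

1 February 2028 is a Tuesday, so the first Sunday is February 6 and the third is February 20.
1 November 2028 is a Wednesday, so the first Sunday is November 5.
9 April 2028 lies within the daylight-saving period (20 February – 5 November), so Uloth Canton is on daylight time, UTC+11:45.
07:42 Uloth Canton − 11h45m = 19:57 UTC (rolling into the previous day, 8 April 2028).
1 November 2027 is a Monday, so the first Sunday is November 7 and the third is November 21.
1 March 2028 is a Wednesday, so the first Monday is March 6 and the third is March 20.
At the standard offset (UTC+10:30), 19:57 UTC + 10h30m = 06:27 Galin Republic standard time (rolling into the next day, 9 April 2028).
Daylight saving runs 21 November 2027 – 20 March 2028; the standard-time date in Galin Republic, 9 April 2028, is outside that window, so Galin Republic is on standard time at UTC+10:30.
19:57 UTC + 10h30m = 06:27 Galin Republic (rolling into the next day, 9 April 2028).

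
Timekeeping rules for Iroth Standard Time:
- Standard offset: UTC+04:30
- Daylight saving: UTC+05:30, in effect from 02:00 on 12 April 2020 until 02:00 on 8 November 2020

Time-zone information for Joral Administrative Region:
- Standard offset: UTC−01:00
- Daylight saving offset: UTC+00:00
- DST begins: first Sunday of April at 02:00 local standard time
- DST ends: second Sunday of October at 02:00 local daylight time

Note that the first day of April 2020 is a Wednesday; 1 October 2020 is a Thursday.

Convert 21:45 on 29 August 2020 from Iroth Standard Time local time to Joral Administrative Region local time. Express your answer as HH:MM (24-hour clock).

16:15

29 August 2020 falls between 12 April and 8 November, so daylight saving is in effect and Iroth Standard Time is at UTC+05:30.
21:45 Iroth Standard Time − 5h30m = 16:15 UTC.
1 April 2020 is a Wednesday, so the first Sunday is April 5.
1 October 2020 is a Thursday, so the first Sunday is October 4 and the second is October 11.
At the standard offset (UTC−01:00), 16:15 UTC − 1h = 15:15 Joral Administrative Region standard time.
The standard-time date in Joral Administrative Region, 29 August 2020, lies within the daylight-saving period (5 April – 11 October), so Joral Administrative Region is on daylight time, UTC+00:00.
16:15 UTC + 0h = 16:15 Joral Administrative Region.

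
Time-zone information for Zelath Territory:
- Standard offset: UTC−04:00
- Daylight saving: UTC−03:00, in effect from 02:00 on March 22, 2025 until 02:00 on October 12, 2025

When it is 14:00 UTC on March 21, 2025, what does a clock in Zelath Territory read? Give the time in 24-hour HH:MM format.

At the standard offset (UTC−04:00), 14:00 UTC − 4h = 10:00 Zelath Territory standard time.
Daylight saving runs 22 March – 12 October; the standard-time date in Zelath Territory, March 21, 2025, is outside that window, so Zelath Territory is on standard time at UTC−04:00.
14:00 UTC − 4h = 10:00 local.

10:00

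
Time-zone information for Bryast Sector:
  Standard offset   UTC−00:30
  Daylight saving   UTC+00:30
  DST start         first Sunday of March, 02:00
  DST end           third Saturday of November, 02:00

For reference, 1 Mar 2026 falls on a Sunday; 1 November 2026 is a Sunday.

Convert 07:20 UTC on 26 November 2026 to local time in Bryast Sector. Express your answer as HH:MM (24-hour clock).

1 March 2026 is a Sunday, so the first Sunday is March 1.
1 November 2026 is a Sunday, so the first Saturday is November 7 and the third is November 21.
At the standard offset (UTC−00:30), 07:20 UTC − 0h30m = 06:50 Bryast Sector standard time.
The standard-time date in Bryast Sector, 26 November 2026, is outside the daylight-saving period (1 March – 21 November), so Bryast Sector is on standard time, UTC−00:30.
07:20 UTC − 0h30m = 06:50 local.

06:50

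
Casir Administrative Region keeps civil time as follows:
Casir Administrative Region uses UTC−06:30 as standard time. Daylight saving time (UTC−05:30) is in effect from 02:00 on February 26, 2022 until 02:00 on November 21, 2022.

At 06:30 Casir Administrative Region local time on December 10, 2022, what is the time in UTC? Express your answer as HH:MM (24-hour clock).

13:00

December 10, 2022 is outside the daylight-saving period (26 February – 21 November), so Casir Administrative Region is on standard time, UTC−06:30.
06:30 local + 6h30m = 13:00 UTC.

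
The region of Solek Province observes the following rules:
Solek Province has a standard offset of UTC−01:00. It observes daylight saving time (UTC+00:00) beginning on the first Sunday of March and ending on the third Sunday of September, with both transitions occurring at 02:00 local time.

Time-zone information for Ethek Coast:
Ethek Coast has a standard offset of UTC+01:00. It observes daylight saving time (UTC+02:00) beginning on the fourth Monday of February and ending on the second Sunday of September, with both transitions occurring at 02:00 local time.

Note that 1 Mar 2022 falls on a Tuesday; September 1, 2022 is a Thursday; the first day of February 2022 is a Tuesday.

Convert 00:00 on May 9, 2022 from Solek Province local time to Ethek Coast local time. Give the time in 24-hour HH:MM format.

02:00

1 March 2022 is a Tuesday, so the first Sunday is March 6.
1 September 2022 is a Thursday, so the first Sunday is September 4 and the third is September 18.
May 9, 2022 lies within the daylight-saving period (6 March – 18 September), so Solek Province is on daylight time, UTC+00:00.
00:00 Solek Province − 0h = 00:00 UTC.
1 February 2022 is a Tuesday, so the first Monday is February 7 and the fourth is February 28.
1 September 2022 is a Thursday, so the first Sunday is September 4 and the second is September 11.
At the standard offset (UTC+01:00), 00:00 UTC + 1h = 01:00 Ethek Coast standard time.
The standard-time date in Ethek Coast, May 9, 2022, falls between 28 February and 11 September, so daylight saving is in effect and Ethek Coast is at UTC+02:00.
00:00 UTC + 2h = 02:00 Ethek Coast.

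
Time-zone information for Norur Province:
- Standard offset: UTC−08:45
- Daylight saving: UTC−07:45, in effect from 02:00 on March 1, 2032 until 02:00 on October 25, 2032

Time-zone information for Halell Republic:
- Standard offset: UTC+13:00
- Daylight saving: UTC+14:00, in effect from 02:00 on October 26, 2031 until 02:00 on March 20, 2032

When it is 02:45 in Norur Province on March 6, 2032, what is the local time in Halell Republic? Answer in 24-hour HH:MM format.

00:30

Daylight saving runs 1 March – 25 October; March 6, 2032 is inside that window, so Norur Province is at UTC−07:45.
02:45 Norur Province + 7h45m = 10:30 UTC.
At the standard offset (UTC+13:00), 10:30 UTC + 13h = 23:30 Halell Republic standard time.
Daylight saving runs 26 October 2031 – 20 March 2032; the standard-time date in Halell Republic, March 6, 2032, is inside that window, so Halell Republic is at UTC+14:00.
10:30 UTC + 14h = 00:30 Halell Republic (rolling into the next day, 7 March 2032).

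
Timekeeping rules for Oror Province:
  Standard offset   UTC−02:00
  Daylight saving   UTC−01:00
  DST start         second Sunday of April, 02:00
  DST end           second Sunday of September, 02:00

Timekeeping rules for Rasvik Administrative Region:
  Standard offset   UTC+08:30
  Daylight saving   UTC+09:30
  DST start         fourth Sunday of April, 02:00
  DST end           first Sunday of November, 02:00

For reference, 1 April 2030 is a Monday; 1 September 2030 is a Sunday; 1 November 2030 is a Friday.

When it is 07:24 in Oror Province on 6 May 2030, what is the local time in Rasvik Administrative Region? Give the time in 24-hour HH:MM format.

1 April 2030 is a Monday, so the first Sunday is April 7 and the second is April 14.
1 September 2030 is a Sunday, so the first Sunday is September 1 and the second is September 8.
6 May 2030 lies within the daylight-saving period (14 April – 8 September), so Oror Province is on daylight time, UTC−01:00.
07:24 Oror Province + 1h = 08:24 UTC.
1 April 2030 is a Monday, so the first Sunday is April 7 and the fourth is April 28.
1 November 2030 is a Friday, so the first Sunday is November 3.
At the standard offset (UTC+08:30), 08:24 UTC + 8h30m = 16:54 Rasvik Administrative Region standard time.
The standard-time date in Rasvik Administrative Region, 6 May 2030, falls between 28 April and 3 November, so daylight saving is in effect and Rasvik Administrative Region is at UTC+09:30.
08:24 UTC + 9h30m = 17:54 Rasvik Administrative Region.

17:54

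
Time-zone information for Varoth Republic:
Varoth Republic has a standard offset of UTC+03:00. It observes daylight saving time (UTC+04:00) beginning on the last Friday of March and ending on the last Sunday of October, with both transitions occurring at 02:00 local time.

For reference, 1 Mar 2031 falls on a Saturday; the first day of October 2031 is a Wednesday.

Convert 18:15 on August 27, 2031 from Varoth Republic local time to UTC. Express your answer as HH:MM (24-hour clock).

14:15

1 March 2031 is a Saturday, so Fridays fall on 7, 14, 21, 28; the last is March 28.
1 October 2031 is a Wednesday, so Sundays fall on 5, 12, 19, 26; the last is October 26.
August 27, 2031 lies within the daylight-saving period (28 March – 26 October), so Varoth Republic is on daylight time, UTC+04:00.
18:15 local − 4h = 14:15 UTC.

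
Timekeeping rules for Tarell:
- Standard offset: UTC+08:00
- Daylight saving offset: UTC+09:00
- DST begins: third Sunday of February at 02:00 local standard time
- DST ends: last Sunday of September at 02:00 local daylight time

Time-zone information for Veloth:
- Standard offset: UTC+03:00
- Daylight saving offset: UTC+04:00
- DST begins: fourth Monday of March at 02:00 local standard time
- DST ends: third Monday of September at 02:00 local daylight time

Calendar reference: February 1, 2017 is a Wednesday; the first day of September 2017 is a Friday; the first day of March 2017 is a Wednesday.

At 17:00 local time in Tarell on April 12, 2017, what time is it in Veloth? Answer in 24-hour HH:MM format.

12:00

1 February 2017 is a Wednesday, so the first Sunday is February 5 and the third is February 19.
1 September 2017 is a Friday, so Sundays fall on 3, 10, 17, 24; the last is September 24.
April 12, 2017 falls between 19 February and 24 September, so daylight saving is in effect and Tarell is at UTC+09:00.
17:00 Tarell − 9h = 08:00 UTC.
1 March 2017 is a Wednesday, so the first Monday is March 6 and the fourth is March 27.
1 September 2017 is a Friday, so the first Monday is September 4 and the third is September 18.
At the standard offset (UTC+03:00), 08:00 UTC + 3h = 11:00 Veloth standard time.
The standard-time date in Veloth, April 12, 2017, falls between 27 March and 18 September, so daylight saving is in effect and Veloth is at UTC+04:00.
08:00 UTC + 4h = 12:00 Veloth.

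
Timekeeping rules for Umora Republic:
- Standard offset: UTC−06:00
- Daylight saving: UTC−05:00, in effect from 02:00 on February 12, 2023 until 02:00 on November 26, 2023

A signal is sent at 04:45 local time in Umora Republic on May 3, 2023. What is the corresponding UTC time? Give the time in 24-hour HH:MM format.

May 3, 2023 falls between 12 February and 26 November, so daylight saving is in effect and Umora Republic is at UTC−05:00.
04:45 local + 5h = 09:45 UTC.

09:45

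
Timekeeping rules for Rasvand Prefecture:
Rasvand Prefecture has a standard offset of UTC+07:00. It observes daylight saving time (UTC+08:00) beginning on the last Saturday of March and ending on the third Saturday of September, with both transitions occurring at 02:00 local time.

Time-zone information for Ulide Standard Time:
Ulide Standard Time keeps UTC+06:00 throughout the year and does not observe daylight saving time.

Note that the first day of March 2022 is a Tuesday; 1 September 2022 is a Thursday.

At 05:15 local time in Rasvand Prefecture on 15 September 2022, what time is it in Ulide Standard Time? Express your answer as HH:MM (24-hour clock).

03:15

1 March 2022 is a Tuesday, so Saturdays fall on 5, 12, 19, 26; the last is March 26.
1 September 2022 is a Thursday, so the first Saturday is September 3 and the third is September 17.
15 September 2022 lies within the daylight-saving period (26 March – 17 September), so Rasvand Prefecture is on daylight time, UTC+08:00.
05:15 Rasvand Prefecture − 8h = 21:15 UTC (rolling into the previous day, 14 September 2022).
Ulide Standard Time stays on UTC+06:00 all year.
21:15 UTC + 6h = 03:15 Ulide Standard Time (rolling into the next day, 15 September 2022).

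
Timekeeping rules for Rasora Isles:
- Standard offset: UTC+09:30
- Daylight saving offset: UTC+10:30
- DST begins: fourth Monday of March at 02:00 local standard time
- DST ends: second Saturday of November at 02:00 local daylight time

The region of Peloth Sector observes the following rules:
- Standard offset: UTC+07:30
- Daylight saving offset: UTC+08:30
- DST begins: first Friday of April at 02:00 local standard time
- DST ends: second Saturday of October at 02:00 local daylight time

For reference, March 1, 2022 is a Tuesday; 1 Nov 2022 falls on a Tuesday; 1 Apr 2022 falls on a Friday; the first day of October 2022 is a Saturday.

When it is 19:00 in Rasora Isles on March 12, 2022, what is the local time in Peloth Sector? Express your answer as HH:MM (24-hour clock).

1 March 2022 is a Tuesday, so the first Monday is March 7 and the fourth is March 28.
1 November 2022 is a Tuesday, so the first Saturday is November 5 and the second is November 12.
March 12, 2022 is outside the daylight-saving period (28 March – 12 November), so Rasora Isles is on standard time, UTC+09:30.
19:00 Rasora Isles − 9h30m = 09:30 UTC.
1 April 2022 is a Friday, so the first Friday is April 1.
1 October 2022 is a Saturday, so the first Saturday is October 1 and the second is October 8.
At the standard offset (UTC+07:30), 09:30 UTC + 7h30m = 17:00 Peloth Sector standard time.
The standard-time date in Peloth Sector, March 12, 2022, does not fall between 1 April and 8 October, so daylight saving is not in effect and Peloth Sector is at UTC+07:30.
09:30 UTC + 7h30m = 17:00 Peloth Sector.

17:00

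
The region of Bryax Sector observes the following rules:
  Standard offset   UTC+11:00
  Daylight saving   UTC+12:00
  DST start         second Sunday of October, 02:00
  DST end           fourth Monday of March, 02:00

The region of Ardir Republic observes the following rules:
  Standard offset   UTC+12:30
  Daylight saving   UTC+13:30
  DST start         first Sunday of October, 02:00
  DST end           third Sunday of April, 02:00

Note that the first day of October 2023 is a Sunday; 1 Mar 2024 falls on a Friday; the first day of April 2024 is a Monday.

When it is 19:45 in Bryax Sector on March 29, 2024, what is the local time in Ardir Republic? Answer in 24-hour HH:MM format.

1 October 2023 is a Sunday, so the first Sunday is October 1 and the second is October 8.
1 March 2024 is a Friday, so the first Monday is March 4 and the fourth is March 25.
Daylight saving runs 8 October 2023 – 25 March 2024; March 29, 2024 is outside that window, so Bryax Sector is on standard time at UTC+11:00.
19:45 Bryax Sector − 11h = 08:45 UTC.
1 October 2023 is a Sunday, so the first Sunday is October 1.
1 April 2024 is a Monday, so the first Sunday is April 7 and the third is April 21.
At the standard offset (UTC+12:30), 08:45 UTC + 12h30m = 21:15 Ardir Republic standard time.
Daylight saving runs 1 October 2023 – 21 April 2024; the standard-time date in Ardir Republic, March 29, 2024, is inside that window, so Ardir Republic is at UTC+13:30.
08:45 UTC + 13h30m = 22:15 Ardir Republic.

22:15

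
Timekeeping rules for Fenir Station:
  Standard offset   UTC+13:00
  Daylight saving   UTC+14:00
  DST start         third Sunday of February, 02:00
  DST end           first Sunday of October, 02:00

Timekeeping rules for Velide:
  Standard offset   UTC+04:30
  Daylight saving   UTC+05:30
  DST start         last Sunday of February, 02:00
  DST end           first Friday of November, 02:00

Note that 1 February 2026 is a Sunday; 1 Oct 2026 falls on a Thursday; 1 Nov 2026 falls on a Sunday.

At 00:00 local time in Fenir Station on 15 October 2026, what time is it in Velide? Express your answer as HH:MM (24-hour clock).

16:30

1 February 2026 is a Sunday, so the first Sunday is February 1 and the third is February 15.
1 October 2026 is a Thursday, so the first Sunday is October 4.
15 October 2026 is outside the daylight-saving period (15 February – 4 October), so Fenir Station is on standard time, UTC+13:00.
00:00 Fenir Station − 13h = 11:00 UTC (rolling into the previous day, 14 October 2026).
1 February 2026 is a Sunday, so Sundays fall on 1, 8, 15, 22; the last is February 22.
1 November 2026 is a Sunday, so the first Friday is November 6.
At the standard offset (UTC+04:30), 11:00 UTC + 4h30m = 15:30 Velide standard time.
The standard-time date in Velide, 14 October 2026, falls between 22 February and 6 November, so daylight saving is in effect and Velide is at UTC+05:30.
11:00 UTC + 5h30m = 16:30 Velide.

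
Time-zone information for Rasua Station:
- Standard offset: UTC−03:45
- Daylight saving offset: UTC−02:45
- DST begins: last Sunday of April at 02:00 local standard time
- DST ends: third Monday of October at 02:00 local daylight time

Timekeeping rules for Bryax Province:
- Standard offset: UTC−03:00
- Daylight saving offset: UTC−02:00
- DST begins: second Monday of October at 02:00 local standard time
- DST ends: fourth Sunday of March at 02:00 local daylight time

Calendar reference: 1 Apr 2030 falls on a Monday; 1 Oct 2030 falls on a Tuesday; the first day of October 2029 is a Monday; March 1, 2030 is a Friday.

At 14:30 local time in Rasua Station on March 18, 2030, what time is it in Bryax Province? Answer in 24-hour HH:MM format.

1 April 2030 is a Monday, so Sundays fall on 7, 14, 21, 28; the last is April 28.
1 October 2030 is a Tuesday, so the first Monday is October 7 and the third is October 21.
March 18, 2030 is outside the daylight-saving period (28 April – 21 October), so Rasua Station is on standard time, UTC−03:45.
14:30 Rasua Station + 3h45m = 18:15 UTC.
1 October 2029 is a Monday, so the first Monday is October 1 and the second is October 8.
1 March 2030 is a Friday, so the first Sunday is March 3 and the fourth is March 24.
At the standard offset (UTC−03:00), 18:15 UTC − 3h = 15:15 Bryax Province standard time.
Daylight saving runs 8 October 2029 – 24 March 2030; the standard-time date in Bryax Province, March 18, 2030, is inside that window, so Bryax Province is at UTC−02:00.
18:15 UTC − 2h = 16:15 Bryax Province.

16:15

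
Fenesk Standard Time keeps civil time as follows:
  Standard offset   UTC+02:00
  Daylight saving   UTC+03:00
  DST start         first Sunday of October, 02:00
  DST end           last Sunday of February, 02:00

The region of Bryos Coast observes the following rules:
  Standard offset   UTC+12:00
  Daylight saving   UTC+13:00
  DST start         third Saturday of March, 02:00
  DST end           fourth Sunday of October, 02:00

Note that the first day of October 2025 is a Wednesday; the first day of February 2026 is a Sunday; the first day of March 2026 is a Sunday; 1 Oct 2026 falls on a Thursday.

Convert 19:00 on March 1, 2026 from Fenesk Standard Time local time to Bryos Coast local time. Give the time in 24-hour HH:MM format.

05:00

1 October 2025 is a Wednesday, so the first Sunday is October 5.
1 February 2026 is a Sunday, so Sundays fall on 1, 8, 15, 22; the last is February 22.
March 1, 2026 is outside the daylight-saving period (5 October 2025 – 22 February 2026), so Fenesk Standard Time is on standard time, UTC+02:00.
19:00 Fenesk Standard Time − 2h = 17:00 UTC.
1 March 2026 is a Sunday, so the first Saturday is March 7 and the third is March 21.
1 October 2026 is a Thursday, so the first Sunday is October 4 and the fourth is October 25.
At the standard offset (UTC+12:00), 17:00 UTC + 12h = 05:00 Bryos Coast standard time (rolling into the next day, 2 March 2026).
Daylight saving runs 21 March – 25 October; the standard-time date in Bryos Coast, March 2, 2026, is outside that window, so Bryos Coast is on standard time at UTC+12:00.
17:00 UTC + 12h = 05:00 Bryos Coast (rolling into the next day, 2 March 2026).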